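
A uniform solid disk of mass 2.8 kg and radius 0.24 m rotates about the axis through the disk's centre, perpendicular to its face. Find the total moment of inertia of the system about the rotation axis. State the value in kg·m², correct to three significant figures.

I_cm = (1/2)MR² = (1/2)(2.8)(0.24)² = 0.08064 kg·m²; axis through the centre, so I = 0.08064 kg·m².

0.0806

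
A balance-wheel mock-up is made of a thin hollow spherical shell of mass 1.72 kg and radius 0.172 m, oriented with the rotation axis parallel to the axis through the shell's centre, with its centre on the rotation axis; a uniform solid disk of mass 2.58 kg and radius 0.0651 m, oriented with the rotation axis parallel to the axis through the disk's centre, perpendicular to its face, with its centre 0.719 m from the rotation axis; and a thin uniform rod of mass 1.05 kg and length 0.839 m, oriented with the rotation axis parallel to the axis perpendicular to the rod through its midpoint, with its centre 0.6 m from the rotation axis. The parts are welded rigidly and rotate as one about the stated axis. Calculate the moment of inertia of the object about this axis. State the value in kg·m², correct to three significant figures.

1.81

Spherical shell: I_cm = (2/3)MR² = (2/3)(1.72)(0.172)² = 0.033923 kg·m²; axis through the centre, so I = 0.033923 kg·m².
Solid disk: I_cm = (1/2)MR² = (1/2)(2.58)(0.0651)² = 0.005467 kg·m²; centre at d = 0.719 m, so I = I_cm + Md² gives I = 0.005467 + (2.58)(0.719)² = 1.3392 kg·m².
Thin rod: I_cm = (1/12)ML² = (1/12)(1.05)(0.839)² = 0.061593 kg·m²; centre at d = 0.6 m, so I = I_cm + Md² gives I = 0.061593 + (1.05)(0.6)² = 0.43959 kg·m².
Total I = 0.033923 + 1.3392 + 0.43959 = 1.8127 kg·m².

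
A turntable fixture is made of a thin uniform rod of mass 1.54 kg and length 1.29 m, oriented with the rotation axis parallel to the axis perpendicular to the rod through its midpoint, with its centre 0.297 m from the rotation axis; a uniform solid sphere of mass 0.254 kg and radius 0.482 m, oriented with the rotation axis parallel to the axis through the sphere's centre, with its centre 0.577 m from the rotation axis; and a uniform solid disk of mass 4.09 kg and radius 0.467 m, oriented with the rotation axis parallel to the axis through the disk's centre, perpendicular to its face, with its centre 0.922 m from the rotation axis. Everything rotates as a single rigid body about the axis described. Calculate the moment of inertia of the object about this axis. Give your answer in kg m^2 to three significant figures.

Thin rod: I_cm = (1/12)ML² = (1/12)(1.54)(1.29)² = 0.21356 kg m^2; centre at d = 0.297 m, so the parallel axis theorem gives I = 0.21356 + (1.54)(0.297)² = 0.3494 kg m^2.
Solid sphere: I_cm = (2/5)MR² = (2/5)(0.254)(0.482)² = 0.023604 kg m^2; centre at d = 0.577 m, so the parallel axis theorem gives I = 0.023604 + (0.254)(0.577)² = 0.10817 kg m^2.
Solid disk: I_cm = (1/2)MR² = (1/2)(4.09)(0.467)² = 0.44599 kg m^2; centre at d = 0.922 m, so the parallel axis theorem gives I = 0.44599 + (4.09)(0.922)² = 3.9228 kg m^2.
Total I = 0.3494 + 0.10817 + 3.9228 = 4.3804 kg m^2.

4.38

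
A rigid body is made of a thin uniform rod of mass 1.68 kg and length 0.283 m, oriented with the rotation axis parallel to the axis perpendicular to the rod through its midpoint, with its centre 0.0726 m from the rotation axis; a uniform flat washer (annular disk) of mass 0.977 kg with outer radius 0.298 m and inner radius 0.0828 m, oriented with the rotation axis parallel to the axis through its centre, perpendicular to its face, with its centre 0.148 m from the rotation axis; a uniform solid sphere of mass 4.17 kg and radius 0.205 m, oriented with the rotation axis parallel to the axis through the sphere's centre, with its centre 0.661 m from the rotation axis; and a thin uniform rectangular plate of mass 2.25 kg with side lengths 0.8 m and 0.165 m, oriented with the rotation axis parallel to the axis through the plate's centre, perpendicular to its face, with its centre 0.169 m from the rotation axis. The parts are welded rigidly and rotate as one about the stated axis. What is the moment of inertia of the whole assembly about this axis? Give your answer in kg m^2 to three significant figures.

Thin rod: I_cm = (1/12)ML² = (1/12)(1.68)(0.283)² = 0.011212 kg m^2; centre at d = 0.0726 m, so the parallel axis theorem gives I = 0.011212 + (1.68)(0.0726)² = 0.020067 kg m^2.
Annular disk: I_cm = (1/2)M(R²+r²) = (1/2)(0.977)[(0.298)² + (0.0828)²] = 0.04673 kg m^2; centre at d = 0.148 m, so the parallel axis theorem gives I = 0.04673 + (0.977)(0.148)² = 0.06813 kg m^2.
Solid sphere: I_cm = (2/5)MR² = (2/5)(4.17)(0.205)² = 0.070098 kg m^2; centre at d = 0.661 m, so the parallel axis theorem gives I = 0.070098 + (4.17)(0.661)² = 1.8921 kg m^2.
Rectangular plate: I_cm = (1/12)M(a²+b²) = (1/12)(2.25)[(0.8)² + (0.165)²] = 0.1251 kg m^2; centre at d = 0.169 m, so the parallel axis theorem gives I = 0.1251 + (2.25)(0.169)² = 0.18937 kg m^2.
Total I = 0.020067 + 0.06813 + 1.8921 + 0.18937 = 2.1696 kg m^2.

2.17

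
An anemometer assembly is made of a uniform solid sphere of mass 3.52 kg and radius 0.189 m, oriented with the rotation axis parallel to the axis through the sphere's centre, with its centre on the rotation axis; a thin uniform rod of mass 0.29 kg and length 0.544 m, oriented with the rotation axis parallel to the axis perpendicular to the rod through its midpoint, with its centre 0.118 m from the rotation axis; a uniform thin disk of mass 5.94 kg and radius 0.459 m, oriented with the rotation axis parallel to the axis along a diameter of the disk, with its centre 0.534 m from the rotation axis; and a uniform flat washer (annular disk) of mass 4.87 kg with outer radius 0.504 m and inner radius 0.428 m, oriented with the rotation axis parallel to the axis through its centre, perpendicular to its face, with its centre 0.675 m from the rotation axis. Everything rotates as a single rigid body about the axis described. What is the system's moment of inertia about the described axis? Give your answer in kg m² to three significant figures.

5.35

Solid sphere: I_cm = (2/5)MR² = (2/5)(3.52)(0.189)² = 0.050295 kg m²; axis through the centre, so I = 0.050295 kg m².
Thin rod: I_cm = (1/12)ML² = (1/12)(0.29)(0.544)² = 0.0071518 kg m²; centre at d = 0.118 m, so the parallel axis theorem gives I = 0.0071518 + (0.29)(0.118)² = 0.01119 kg m².
Thin disk: I_cm = (1/4)MR² = (1/4)(5.94)(0.459)² = 0.31286 kg m²; centre at d = 0.534 m, so the parallel axis theorem gives I = 0.31286 + (5.94)(0.534)² = 2.0067 kg m².
Annular disk: I_cm = (1/2)M(R²+r²) = (1/2)(4.87)[(0.504)² + (0.428)²] = 1.0646 kg m²; centre at d = 0.675 m, so the parallel axis theorem gives I = 1.0646 + (4.87)(0.675)² = 3.2835 kg m².
Total I = 0.050295 + 0.01119 + 2.0067 + 3.2835 = 5.3516 kg m².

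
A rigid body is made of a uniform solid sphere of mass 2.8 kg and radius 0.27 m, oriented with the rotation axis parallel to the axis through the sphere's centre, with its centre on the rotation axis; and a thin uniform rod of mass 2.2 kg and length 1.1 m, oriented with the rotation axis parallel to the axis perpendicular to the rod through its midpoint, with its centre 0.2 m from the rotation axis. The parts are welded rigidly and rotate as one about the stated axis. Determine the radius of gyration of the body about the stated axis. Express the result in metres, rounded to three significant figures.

0.280

Solid sphere: I_cm = (2/5)MR² = (2/5)(2.8)(0.27)² = 0.081648 kg m^2; axis through the centre, so I = 0.081648 kg m^2.
Thin rod: I_cm = (1/12)ML² = (1/12)(2.2)(1.1)² = 0.22183 kg m^2; centre at d = 0.2 m, so I = I_cm + Md² gives I = 0.22183 + (2.2)(0.2)² = 0.30983 kg m^2.
Total I = 0.39148 kg m^2; total mass M = 5 kg.
k = √(I/M) = √(0.39148/5) = 0.27981 m.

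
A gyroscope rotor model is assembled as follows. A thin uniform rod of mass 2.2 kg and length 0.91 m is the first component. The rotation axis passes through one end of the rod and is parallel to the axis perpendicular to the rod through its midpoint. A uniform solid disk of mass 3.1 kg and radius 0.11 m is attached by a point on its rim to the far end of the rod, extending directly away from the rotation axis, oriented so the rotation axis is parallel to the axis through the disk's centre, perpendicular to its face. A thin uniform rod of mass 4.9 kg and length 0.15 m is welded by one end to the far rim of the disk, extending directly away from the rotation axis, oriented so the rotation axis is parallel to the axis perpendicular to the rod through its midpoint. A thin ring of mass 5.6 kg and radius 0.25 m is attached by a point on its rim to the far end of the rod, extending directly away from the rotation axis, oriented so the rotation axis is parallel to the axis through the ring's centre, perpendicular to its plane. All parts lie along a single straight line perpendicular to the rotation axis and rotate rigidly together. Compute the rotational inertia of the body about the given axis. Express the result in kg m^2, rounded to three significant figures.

Thin rod: I_cm = (1/12)ML² = (1/12)(2.2)(0.91)² = 0.15182 kg m^2; centre at d = 0.455 m, so I = I_cm + Md² gives I = 0.15182 + (2.2)(0.455)² = 0.60727 kg m^2.
Solid disk: I_cm = (1/2)MR² = (1/2)(3.1)(0.11)² = 0.018755 kg m^2; centre at d = 0.455 + 0.455 + 0.11 = 1.02 m, so I = I_cm + Md² gives I = 0.018755 + (3.1)(1.02)² = 3.244 kg m^2.
Thin rod: I_cm = (1/12)ML² = (1/12)(4.9)(0.15)² = 0.0091875 kg m^2; centre at d = 0.455 + 0.455 + 0.11 + 0.11 + 0.075 = 1.205 m, so I = I_cm + Md² gives I = 0.0091875 + (4.9)(1.205)² = 7.1241 kg m^2.
Thin ring: I_cm = MR² = (5.6)(0.25)² = 0.35 kg m^2; centre at d = 0.455 + 0.455 + 0.11 + 0.11 + 0.075 + 0.075 + 0.25 = 1.53 m, so I = I_cm + Md² gives I = 0.35 + (5.6)(1.53)² = 13.459 kg m^2.
Total I = 0.60727 + 3.244 + 7.1241 + 13.459 = 24.434 kg m^2.

24.4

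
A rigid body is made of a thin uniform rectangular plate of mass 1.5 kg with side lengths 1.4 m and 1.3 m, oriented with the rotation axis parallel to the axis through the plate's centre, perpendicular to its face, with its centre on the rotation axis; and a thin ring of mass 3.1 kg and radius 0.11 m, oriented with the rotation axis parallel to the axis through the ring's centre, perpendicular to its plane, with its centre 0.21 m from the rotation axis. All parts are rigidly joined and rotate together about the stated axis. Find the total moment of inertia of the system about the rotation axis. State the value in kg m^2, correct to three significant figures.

0.630

Rectangular plate: I_cm = (1/12)M(a²+b²) = (1/12)(1.5)[(1.4)² + (1.3)²] = 0.45625 kg m^2; axis through the centre, so I = 0.45625 kg m^2.
Thin ring: I_cm = MR² = (3.1)(0.11)² = 0.03751 kg m^2; centre at d = 0.21 m, so I = I_cm + Md² gives I = 0.03751 + (3.1)(0.21)² = 0.17422 kg m^2.
Total I = 0.45625 + 0.17422 = 0.63047 kg m^2.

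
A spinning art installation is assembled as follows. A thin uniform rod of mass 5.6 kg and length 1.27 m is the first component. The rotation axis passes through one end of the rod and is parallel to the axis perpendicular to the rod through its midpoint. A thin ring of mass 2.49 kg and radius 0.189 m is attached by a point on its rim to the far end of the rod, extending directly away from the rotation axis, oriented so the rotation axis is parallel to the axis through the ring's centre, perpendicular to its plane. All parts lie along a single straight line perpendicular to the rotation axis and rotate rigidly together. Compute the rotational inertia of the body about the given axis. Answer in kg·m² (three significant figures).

8.40

Thin rod: I_cm = (1/12)ML² = (1/12)(5.6)(1.27)² = 0.75269 kg·m²; centre at d = 0.635 m, so I = I_cm + Md² gives I = 0.75269 + (5.6)(0.635)² = 3.0107 kg·m².
Thin ring: I_cm = MR² = (2.49)(0.189)² = 0.088945 kg·m²; centre at d = 0.635 + 0.635 + 0.189 = 1.459 m, so I = I_cm + Md² gives I = 0.088945 + (2.49)(1.459)² = 5.3894 kg·m².
Total I = 3.0107 + 5.3894 = 8.4001 kg·m².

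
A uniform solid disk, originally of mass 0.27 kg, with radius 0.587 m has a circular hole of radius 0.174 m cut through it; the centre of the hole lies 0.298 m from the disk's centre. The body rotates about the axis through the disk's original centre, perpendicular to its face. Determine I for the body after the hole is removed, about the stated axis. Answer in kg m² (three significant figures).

Unpierced body about its centre: I₀ = (1/2)MR² = (1/2)(0.27)(0.587)² = 0.046517 kg m².
The removed disk has mass m = M·(r/R)² = (0.27)(0.174/0.587)² = 0.023724 kg (same uniform areal density).
Its moment of inertia about the rotation axis (parallel-axis theorem): I_hole = (1/2)mr² + md² = (1/2)(0.023724)(0.174)² + (0.023724)(0.298)² = 0.0024659 kg m².
Treating the hole as negative mass, I = I₀ − I_hole = 0.046517 − 0.0024659 = 0.044051 kg m².

0.0441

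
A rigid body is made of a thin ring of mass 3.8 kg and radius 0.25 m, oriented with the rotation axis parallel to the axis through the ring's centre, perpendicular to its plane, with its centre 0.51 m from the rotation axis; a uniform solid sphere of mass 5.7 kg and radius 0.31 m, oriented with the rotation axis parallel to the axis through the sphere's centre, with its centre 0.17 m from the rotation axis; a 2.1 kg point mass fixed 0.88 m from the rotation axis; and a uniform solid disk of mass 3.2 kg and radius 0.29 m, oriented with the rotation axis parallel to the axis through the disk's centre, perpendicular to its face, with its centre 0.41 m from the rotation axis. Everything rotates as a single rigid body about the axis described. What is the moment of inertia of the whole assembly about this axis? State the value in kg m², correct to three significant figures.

Thin ring: I_cm = MR² = (3.8)(0.25)² = 0.2375 kg m²; centre at d = 0.51 m, so I = I_cm + Md² gives I = 0.2375 + (3.8)(0.51)² = 1.2259 kg m².
Solid sphere: I_cm = (2/5)MR² = (2/5)(5.7)(0.31)² = 0.21911 kg m²; centre at d = 0.17 m, so I = I_cm + Md² gives I = 0.21911 + (5.7)(0.17)² = 0.38384 kg m².
Point mass: I_cm = 0; centre at d = 0.88 m, so I = I_cm + Md² gives I = 0 + (2.1)(0.88)² = 1.6262 kg m².
Solid disk: I_cm = (1/2)MR² = (1/2)(3.2)(0.29)² = 0.13456 kg m²; centre at d = 0.41 m, so I = I_cm + Md² gives I = 0.13456 + (3.2)(0.41)² = 0.67248 kg m².
Total I = 1.2259 + 0.38384 + 1.6262 + 0.67248 = 3.9084 kg m².

3.91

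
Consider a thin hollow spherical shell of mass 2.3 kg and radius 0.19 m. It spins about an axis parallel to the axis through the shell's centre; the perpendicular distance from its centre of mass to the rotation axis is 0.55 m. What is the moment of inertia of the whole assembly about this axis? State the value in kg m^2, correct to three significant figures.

I_cm = (2/3)MR² = (2/3)(2.3)(0.19)² = 0.055353 kg m^2; centre at d = 0.55 m, so I = I_cm + Md² gives I = 0.055353 + (2.3)(0.55)² = 0.7511 kg m^2.

0.751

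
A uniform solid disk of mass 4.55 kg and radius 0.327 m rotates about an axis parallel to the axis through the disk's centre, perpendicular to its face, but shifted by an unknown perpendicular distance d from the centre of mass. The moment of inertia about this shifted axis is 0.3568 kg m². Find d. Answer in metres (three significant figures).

About the centre-of-mass axis, I_cm = (1/2)MR² = (1/2)(4.55)(0.327)² = 0.24326 kg m².
Parallel axis theorem: I = I_cm + Md², so Md² = 0.3568 − 0.24326 = 0.11354 kg m².
d = √(0.11354 / 4.55) = 0.15797 m.

0.158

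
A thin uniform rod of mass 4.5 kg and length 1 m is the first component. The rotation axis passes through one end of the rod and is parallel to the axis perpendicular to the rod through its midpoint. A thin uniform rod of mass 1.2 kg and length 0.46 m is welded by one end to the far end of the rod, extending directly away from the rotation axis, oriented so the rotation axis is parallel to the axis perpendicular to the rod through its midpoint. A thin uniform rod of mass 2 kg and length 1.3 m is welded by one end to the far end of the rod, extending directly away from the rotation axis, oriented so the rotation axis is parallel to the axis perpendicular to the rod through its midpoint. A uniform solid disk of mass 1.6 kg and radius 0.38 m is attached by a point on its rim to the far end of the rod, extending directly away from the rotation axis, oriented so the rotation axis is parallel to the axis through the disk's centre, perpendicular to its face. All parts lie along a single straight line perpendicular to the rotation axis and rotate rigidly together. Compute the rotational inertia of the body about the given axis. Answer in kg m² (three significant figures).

28.4

Thin rod: I_cm = (1/12)ML² = (1/12)(4.5)(1)² = 0.375 kg m²; centre at d = 0.5 m, so the parallel axis theorem gives I = 0.375 + (4.5)(0.5)² = 1.5 kg m².
Thin rod: I_cm = (1/12)ML² = (1/12)(1.2)(0.46)² = 0.02116 kg m²; centre at d = 0.5 + 0.5 + 0.23 = 1.23 m, so the parallel axis theorem gives I = 0.02116 + (1.2)(1.23)² = 1.8366 kg m².
Thin rod: I_cm = (1/12)ML² = (1/12)(2)(1.3)² = 0.28167 kg m²; centre at d = 0.5 + 0.5 + 0.23 + 0.23 + 0.65 = 2.11 m, so the parallel axis theorem gives I = 0.28167 + (2)(2.11)² = 9.1859 kg m².
Solid disk: I_cm = (1/2)MR² = (1/2)(1.6)(0.38)² = 0.11552 kg m²; centre at d = 0.5 + 0.5 + 0.23 + 0.23 + 0.65 + 0.65 + 0.38 = 3.14 m, so the parallel axis theorem gives I = 0.11552 + (1.6)(3.14)² = 15.891 kg m².
Total I = 1.5 + 1.8366 + 9.1859 + 15.891 = 28.413 kg m².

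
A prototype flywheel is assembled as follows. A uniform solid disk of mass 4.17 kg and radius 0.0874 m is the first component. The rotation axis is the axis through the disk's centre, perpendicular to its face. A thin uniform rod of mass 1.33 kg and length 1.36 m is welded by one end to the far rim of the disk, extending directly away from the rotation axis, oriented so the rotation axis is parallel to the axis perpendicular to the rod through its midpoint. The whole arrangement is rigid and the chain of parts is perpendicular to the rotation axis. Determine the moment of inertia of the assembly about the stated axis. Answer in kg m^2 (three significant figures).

1.00

Solid disk: I_cm = (1/2)MR² = (1/2)(4.17)(0.0874)² = 0.015927 kg m^2; axis through the centre, so I = 0.015927 kg m^2.
Thin rod: I_cm = (1/12)ML² = (1/12)(1.33)(1.36)² = 0.205 kg m^2; centre at d = 0.0874 + 0.68 = 0.7674 m, so I = I_cm + Md² gives I = 0.205 + (1.33)(0.7674)² = 0.98824 kg m^2.
Total I = 0.015927 + 0.98824 = 1.0042 kg m^2.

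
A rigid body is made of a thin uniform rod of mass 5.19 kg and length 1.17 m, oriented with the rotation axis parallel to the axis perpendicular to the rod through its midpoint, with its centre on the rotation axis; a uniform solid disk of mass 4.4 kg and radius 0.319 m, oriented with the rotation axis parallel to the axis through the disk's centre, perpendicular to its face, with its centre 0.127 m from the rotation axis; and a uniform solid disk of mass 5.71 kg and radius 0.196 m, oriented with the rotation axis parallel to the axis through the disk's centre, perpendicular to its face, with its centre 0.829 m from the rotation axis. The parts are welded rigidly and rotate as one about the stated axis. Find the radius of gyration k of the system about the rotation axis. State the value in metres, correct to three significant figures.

0.567

Thin rod: I_cm = (1/12)ML² = (1/12)(5.19)(1.17)² = 0.59205 kg m^2; axis through the centre, so I = 0.59205 kg m^2.
Solid disk: I_cm = (1/2)MR² = (1/2)(4.4)(0.319)² = 0.22387 kg m^2; centre at d = 0.127 m, so the parallel axis theorem gives I = 0.22387 + (4.4)(0.127)² = 0.29484 kg m^2.
Solid disk: I_cm = (1/2)MR² = (1/2)(5.71)(0.196)² = 0.10968 kg m^2; centre at d = 0.829 m, so the parallel axis theorem gives I = 0.10968 + (5.71)(0.829)² = 4.0338 kg m^2.
Total I = 4.9207 kg m^2; total mass M = 15.3 kg.
k = √(I/M) = √(4.9207/15.3) = 0.56711 m.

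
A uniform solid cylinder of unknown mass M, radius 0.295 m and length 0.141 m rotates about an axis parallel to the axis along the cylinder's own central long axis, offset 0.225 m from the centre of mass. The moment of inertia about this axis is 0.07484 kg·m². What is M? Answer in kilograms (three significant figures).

0.795

I = I_cm + Md² = (1/2)MR² + Md² = M·[0.5·(0.295)² + (0.225)²] = M·0.094137.
So M = 0.07484 / 0.094137 = 0.79501 kg.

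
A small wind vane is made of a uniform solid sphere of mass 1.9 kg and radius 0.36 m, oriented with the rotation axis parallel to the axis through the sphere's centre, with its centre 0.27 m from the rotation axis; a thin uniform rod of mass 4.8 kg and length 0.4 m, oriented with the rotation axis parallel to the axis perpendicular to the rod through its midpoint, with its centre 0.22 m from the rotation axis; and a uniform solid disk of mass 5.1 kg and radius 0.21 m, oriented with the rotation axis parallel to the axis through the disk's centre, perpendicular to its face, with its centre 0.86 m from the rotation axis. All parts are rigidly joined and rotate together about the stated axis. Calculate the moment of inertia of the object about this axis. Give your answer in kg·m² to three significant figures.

Solid sphere: I_cm = (2/5)MR² = (2/5)(1.9)(0.36)² = 0.098496 kg·m²; centre at d = 0.27 m, so I = I_cm + Md² gives I = 0.098496 + (1.9)(0.27)² = 0.23701 kg·m².
Thin rod: I_cm = (1/12)ML² = (1/12)(4.8)(0.4)² = 0.064 kg·m²; centre at d = 0.22 m, so I = I_cm + Md² gives I = 0.064 + (4.8)(0.22)² = 0.29632 kg·m².
Solid disk: I_cm = (1/2)MR² = (1/2)(5.1)(0.21)² = 0.11245 kg·m²; centre at d = 0.86 m, so I = I_cm + Md² gives I = 0.11245 + (5.1)(0.86)² = 3.8844 kg·m².
Total I = 0.23701 + 0.29632 + 3.8844 = 4.4177 kg·m².

4.42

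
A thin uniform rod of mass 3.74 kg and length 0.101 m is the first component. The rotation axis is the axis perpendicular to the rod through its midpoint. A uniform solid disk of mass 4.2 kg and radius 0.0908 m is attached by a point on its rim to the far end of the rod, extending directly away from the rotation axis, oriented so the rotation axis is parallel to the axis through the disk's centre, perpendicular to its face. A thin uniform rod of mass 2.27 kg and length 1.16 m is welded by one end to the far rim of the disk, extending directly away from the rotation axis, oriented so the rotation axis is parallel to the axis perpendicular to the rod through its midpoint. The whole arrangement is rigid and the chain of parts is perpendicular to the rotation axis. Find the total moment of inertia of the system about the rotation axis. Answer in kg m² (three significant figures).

1.86

Thin rod: I_cm = (1/12)ML² = (1/12)(3.74)(0.101)² = 0.0031793 kg m²; axis through the centre, so I = 0.0031793 kg m².
Solid disk: I_cm = (1/2)MR² = (1/2)(4.2)(0.0908)² = 0.017314 kg m²; centre at d = 0.0505 + 0.0908 = 0.1413 m, so the parallel axis theorem gives I = 0.017314 + (4.2)(0.1413)² = 0.10117 kg m².
Thin rod: I_cm = (1/12)ML² = (1/12)(2.27)(1.16)² = 0.25454 kg m²; centre at d = 0.0505 + 0.0908 + 0.0908 + 0.58 = 0.8121 m, so the parallel axis theorem gives I = 0.25454 + (2.27)(0.8121)² = 1.7516 kg m².
Total I = 0.0031793 + 0.10117 + 1.7516 = 1.856 kg m².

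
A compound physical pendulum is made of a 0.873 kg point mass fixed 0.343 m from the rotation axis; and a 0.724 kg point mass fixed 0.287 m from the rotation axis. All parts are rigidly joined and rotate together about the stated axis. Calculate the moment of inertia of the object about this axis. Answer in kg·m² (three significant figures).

0.162

Point mass: I_cm = 0; centre at d = 0.343 m, so the parallel axis theorem gives I = 0 + (0.873)(0.343)² = 0.10271 kg·m².
Point mass: I_cm = 0; centre at d = 0.287 m, so the parallel axis theorem gives I = 0 + (0.724)(0.287)² = 0.059635 kg·m².
Total I = 0.10271 + 0.059635 = 0.16234 kg·m².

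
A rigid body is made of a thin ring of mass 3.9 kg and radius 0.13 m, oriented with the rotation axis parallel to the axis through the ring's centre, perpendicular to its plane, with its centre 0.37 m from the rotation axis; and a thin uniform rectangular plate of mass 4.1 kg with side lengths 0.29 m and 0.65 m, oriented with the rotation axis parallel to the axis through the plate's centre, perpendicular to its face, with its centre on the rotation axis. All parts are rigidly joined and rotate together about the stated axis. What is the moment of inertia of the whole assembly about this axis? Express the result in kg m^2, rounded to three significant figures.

Thin ring: I_cm = MR² = (3.9)(0.13)² = 0.06591 kg m^2; centre at d = 0.37 m, so the parallel axis theorem gives I = 0.06591 + (3.9)(0.37)² = 0.59982 kg m^2.
Rectangular plate: I_cm = (1/12)M(a²+b²) = (1/12)(4.1)[(0.29)² + (0.65)²] = 0.17309 kg m^2; axis through the centre, so I = 0.17309 kg m^2.
Total I = 0.59982 + 0.17309 = 0.77291 kg m^2.

0.773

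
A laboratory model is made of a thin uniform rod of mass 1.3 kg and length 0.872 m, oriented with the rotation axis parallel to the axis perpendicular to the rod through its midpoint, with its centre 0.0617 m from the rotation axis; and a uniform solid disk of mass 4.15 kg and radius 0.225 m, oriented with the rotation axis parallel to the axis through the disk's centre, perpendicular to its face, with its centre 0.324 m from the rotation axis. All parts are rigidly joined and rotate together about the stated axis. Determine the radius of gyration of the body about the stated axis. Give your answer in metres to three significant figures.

Thin rod: I_cm = (1/12)ML² = (1/12)(1.3)(0.872)² = 0.082375 kg·m²; centre at d = 0.0617 m, so the parallel axis theorem gives I = 0.082375 + (1.3)(0.0617)² = 0.087324 kg·m².
Solid disk: I_cm = (1/2)MR² = (1/2)(4.15)(0.225)² = 0.10505 kg·m²; centre at d = 0.324 m, so the parallel axis theorem gives I = 0.10505 + (4.15)(0.324)² = 0.5407 kg·m².
Total I = 0.62802 kg·m²; total mass M = 5.45 kg.
k = √(I/M) = √(0.62802/5.45) = 0.33946 m.

0.339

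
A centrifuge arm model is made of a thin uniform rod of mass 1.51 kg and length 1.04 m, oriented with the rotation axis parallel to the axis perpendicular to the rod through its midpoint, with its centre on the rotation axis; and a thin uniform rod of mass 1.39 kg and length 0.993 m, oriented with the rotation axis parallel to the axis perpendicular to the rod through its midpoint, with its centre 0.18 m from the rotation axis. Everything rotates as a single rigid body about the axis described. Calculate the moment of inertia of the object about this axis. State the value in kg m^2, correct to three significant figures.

0.295

Thin rod: I_cm = (1/12)ML² = (1/12)(1.51)(1.04)² = 0.1361 kg m^2; axis through the centre, so I = 0.1361 kg m^2.
Thin rod: I_cm = (1/12)ML² = (1/12)(1.39)(0.993)² = 0.11422 kg m^2; centre at d = 0.18 m, so the parallel axis theorem gives I = 0.11422 + (1.39)(0.18)² = 0.15925 kg m^2.
Total I = 0.1361 + 0.15925 = 0.29535 kg m^2.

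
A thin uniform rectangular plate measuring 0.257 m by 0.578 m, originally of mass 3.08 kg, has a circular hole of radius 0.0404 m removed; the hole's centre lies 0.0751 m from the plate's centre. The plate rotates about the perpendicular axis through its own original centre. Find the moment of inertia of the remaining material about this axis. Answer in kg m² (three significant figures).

Unpierced body about its centre: I₀ = (1/12)M(a²+b²) = (1/12)(3.08)[(0.257)² + (0.578)²] = 0.1027 kg m².
The removed disk has mass m = M·πr²/(ab) = (3.08)·π(0.0404)²/(0.257·0.578) = 0.10632 kg (same uniform areal density).
Its moment of inertia about the rotation axis (parallel-axis theorem): I_hole = (1/2)mr² + md² = (1/2)(0.10632)(0.0404)² + (0.10632)(0.0751)² = 0.00068639 kg m².
Treating the hole as negative mass, I = I₀ − I_hole = 0.1027 − 0.00068639 = 0.10201 kg m².

0.102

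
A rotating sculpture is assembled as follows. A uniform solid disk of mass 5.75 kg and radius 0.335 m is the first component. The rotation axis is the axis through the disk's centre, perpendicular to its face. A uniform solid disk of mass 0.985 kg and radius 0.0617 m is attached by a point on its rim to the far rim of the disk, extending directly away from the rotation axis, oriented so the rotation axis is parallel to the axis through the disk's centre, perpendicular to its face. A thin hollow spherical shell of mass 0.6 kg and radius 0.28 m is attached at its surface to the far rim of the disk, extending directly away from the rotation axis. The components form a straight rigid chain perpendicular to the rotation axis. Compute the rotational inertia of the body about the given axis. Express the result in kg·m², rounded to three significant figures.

0.838

Solid disk: I_cm = (1/2)MR² = (1/2)(5.75)(0.335)² = 0.32265 kg·m²; axis through the centre, so I = 0.32265 kg·m².
Solid disk: I_cm = (1/2)MR² = (1/2)(0.985)(0.0617)² = 0.0018749 kg·m²; centre at d = 0.335 + 0.0617 = 0.3967 m, so I = I_cm + Md² gives I = 0.0018749 + (0.985)(0.3967)² = 0.15689 kg·m².
Spherical shell: I_cm = (2/3)MR² = (2/3)(0.6)(0.28)² = 0.03136 kg·m²; centre at d = 0.335 + 0.0617 + 0.0617 + 0.28 = 0.7384 m, so I = I_cm + Md² gives I = 0.03136 + (0.6)(0.7384)² = 0.3585 kg·m².
Total I = 0.32265 + 0.15689 + 0.3585 = 0.83803 kg·m².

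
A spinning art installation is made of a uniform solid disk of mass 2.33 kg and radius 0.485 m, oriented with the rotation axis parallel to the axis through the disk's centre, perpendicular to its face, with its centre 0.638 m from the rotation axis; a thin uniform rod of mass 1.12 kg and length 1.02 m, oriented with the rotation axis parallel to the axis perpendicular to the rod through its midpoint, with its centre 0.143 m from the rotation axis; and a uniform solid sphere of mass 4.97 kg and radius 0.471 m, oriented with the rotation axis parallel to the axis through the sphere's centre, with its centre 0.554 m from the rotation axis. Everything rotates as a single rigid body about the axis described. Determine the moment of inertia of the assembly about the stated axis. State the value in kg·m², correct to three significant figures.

Solid disk: I_cm = (1/2)MR² = (1/2)(2.33)(0.485)² = 0.27404 kg·m²; centre at d = 0.638 m, so the parallel axis theorem gives I = 0.27404 + (2.33)(0.638)² = 1.2224 kg·m².
Thin rod: I_cm = (1/12)ML² = (1/12)(1.12)(1.02)² = 0.097104 kg·m²; centre at d = 0.143 m, so the parallel axis theorem gives I = 0.097104 + (1.12)(0.143)² = 0.12001 kg·m².
Solid sphere: I_cm = (2/5)MR² = (2/5)(4.97)(0.471)² = 0.44102 kg·m²; centre at d = 0.554 m, so the parallel axis theorem gives I = 0.44102 + (4.97)(0.554)² = 1.9664 kg·m².
Total I = 1.2224 + 0.12001 + 1.9664 = 3.3088 kg·m².

3.31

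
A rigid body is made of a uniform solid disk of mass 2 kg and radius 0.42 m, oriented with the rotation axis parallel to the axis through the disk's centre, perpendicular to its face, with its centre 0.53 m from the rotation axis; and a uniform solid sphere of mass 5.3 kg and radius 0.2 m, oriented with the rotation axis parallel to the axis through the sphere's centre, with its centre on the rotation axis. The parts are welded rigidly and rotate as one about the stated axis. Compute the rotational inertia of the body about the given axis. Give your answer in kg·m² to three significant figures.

Solid disk: I_cm = (1/2)MR² = (1/2)(2)(0.42)² = 0.1764 kg·m²; centre at d = 0.53 m, so the parallel axis theorem gives I = 0.1764 + (2)(0.53)² = 0.7382 kg·m².
Solid sphere: I_cm = (2/5)MR² = (2/5)(5.3)(0.2)² = 0.0848 kg·m²; axis through the centre, so I = 0.0848 kg·m².
Total I = 0.7382 + 0.0848 = 0.823 kg·m².

0.823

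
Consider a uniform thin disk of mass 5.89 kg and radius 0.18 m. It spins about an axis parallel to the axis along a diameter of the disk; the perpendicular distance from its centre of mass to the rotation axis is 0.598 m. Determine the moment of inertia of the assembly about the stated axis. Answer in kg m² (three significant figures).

I_cm = (1/4)MR² = (1/4)(5.89)(0.18)² = 0.047709 kg m²; centre at d = 0.598 m, so I = I_cm + Md² gives I = 0.047709 + (5.89)(0.598)² = 2.154 kg m².

2.15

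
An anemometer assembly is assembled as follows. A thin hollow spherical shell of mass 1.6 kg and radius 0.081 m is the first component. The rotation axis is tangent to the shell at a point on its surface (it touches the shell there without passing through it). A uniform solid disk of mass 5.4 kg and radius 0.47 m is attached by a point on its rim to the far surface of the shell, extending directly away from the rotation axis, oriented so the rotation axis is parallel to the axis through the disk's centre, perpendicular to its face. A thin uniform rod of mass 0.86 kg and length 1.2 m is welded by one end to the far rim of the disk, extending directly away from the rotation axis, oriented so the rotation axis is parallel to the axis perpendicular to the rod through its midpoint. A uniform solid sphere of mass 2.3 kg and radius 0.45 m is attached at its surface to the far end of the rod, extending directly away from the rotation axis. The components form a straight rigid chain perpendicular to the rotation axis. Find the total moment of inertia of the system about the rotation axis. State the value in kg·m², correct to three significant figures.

23.0

Spherical shell: I_cm = (2/3)MR² = (2/3)(1.6)(0.081)² = 0.0069984 kg·m²; centre at d = 0.081 m, so the parallel axis theorem gives I = 0.0069984 + (1.6)(0.081)² = 0.017496 kg·m².
Solid disk: I_cm = (1/2)MR² = (1/2)(5.4)(0.47)² = 0.59643 kg·m²; centre at d = 0.081 + 0.081 + 0.47 = 0.632 m, so the parallel axis theorem gives I = 0.59643 + (5.4)(0.632)² = 2.7533 kg·m².
Thin rod: I_cm = (1/12)ML² = (1/12)(0.86)(1.2)² = 0.1032 kg·m²; centre at d = 0.081 + 0.081 + 0.47 + 0.47 + 0.6 = 1.702 m, so the parallel axis theorem gives I = 0.1032 + (0.86)(1.702)² = 2.5945 kg·m².
Solid sphere: I_cm = (2/5)MR² = (2/5)(2.3)(0.45)² = 0.1863 kg·m²; centre at d = 0.081 + 0.081 + 0.47 + 0.47 + 0.6 + 0.6 + 0.45 = 2.752 m, so the parallel axis theorem gives I = 0.1863 + (2.3)(2.752)² = 17.605 kg·m².
Total I = 0.017496 + 2.7533 + 2.5945 + 17.605 = 22.971 kg·m².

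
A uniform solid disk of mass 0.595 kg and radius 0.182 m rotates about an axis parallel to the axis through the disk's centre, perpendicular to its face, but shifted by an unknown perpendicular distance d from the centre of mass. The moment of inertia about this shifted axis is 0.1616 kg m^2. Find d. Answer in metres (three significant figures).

0.505

About the centre-of-mass axis, I_cm = (1/2)MR² = (1/2)(0.595)(0.182)² = 0.0098544 kg m^2.
Parallel axis theorem: I = I_cm + Md², so Md² = 0.1616 − 0.0098544 = 0.15175 kg m^2.
d = √(0.15175 / 0.595) = 0.50501 m.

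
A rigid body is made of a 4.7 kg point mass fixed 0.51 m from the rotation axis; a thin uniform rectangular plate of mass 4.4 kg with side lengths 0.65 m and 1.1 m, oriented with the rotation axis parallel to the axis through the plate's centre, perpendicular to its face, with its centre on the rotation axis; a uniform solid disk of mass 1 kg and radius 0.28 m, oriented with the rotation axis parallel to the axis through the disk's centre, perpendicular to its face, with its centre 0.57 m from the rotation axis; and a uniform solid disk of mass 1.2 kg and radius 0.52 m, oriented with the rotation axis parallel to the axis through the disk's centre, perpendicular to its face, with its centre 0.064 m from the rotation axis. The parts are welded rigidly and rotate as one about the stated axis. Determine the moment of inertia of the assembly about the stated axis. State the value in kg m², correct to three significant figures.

Point mass: I_cm = 0; centre at d = 0.51 m, so the parallel axis theorem gives I = 0 + (4.7)(0.51)² = 1.2225 kg m².
Rectangular plate: I_cm = (1/12)M(a²+b²) = (1/12)(4.4)[(0.65)² + (1.1)²] = 0.59858 kg m²; axis through the centre, so I = 0.59858 kg m².
Solid disk: I_cm = (1/2)MR² = (1/2)(1)(0.28)² = 0.0392 kg m²; centre at d = 0.57 m, so the parallel axis theorem gives I = 0.0392 + (1)(0.57)² = 0.3641 kg m².
Solid disk: I_cm = (1/2)MR² = (1/2)(1.2)(0.52)² = 0.16224 kg m²; centre at d = 0.064 m, so the parallel axis theorem gives I = 0.16224 + (1.2)(0.064)² = 0.16716 kg m².
Total I = 1.2225 + 0.59858 + 0.3641 + 0.16716 = 2.3523 kg m².

2.35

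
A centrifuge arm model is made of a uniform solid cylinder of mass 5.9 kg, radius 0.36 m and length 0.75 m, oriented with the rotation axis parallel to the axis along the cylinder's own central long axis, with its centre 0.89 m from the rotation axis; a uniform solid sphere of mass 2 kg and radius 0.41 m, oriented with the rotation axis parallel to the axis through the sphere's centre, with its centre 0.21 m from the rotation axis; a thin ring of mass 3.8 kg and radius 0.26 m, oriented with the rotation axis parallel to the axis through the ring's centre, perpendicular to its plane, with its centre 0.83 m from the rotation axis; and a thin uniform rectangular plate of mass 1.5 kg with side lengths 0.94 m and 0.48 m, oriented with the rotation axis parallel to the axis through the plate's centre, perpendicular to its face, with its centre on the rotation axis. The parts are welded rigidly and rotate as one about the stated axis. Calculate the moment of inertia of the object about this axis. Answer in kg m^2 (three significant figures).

8.29

Solid cylinder: I_cm = (1/2)MR² = (1/2)(5.9)(0.36)² = 0.38232 kg m^2; centre at d = 0.89 m, so the parallel axis theorem gives I = 0.38232 + (5.9)(0.89)² = 5.0557 kg m^2.
Solid sphere: I_cm = (2/5)MR² = (2/5)(2)(0.41)² = 0.13448 kg m^2; centre at d = 0.21 m, so the parallel axis theorem gives I = 0.13448 + (2)(0.21)² = 0.22268 kg m^2.
Thin ring: I_cm = MR² = (3.8)(0.26)² = 0.25688 kg m^2; centre at d = 0.83 m, so the parallel axis theorem gives I = 0.25688 + (3.8)(0.83)² = 2.8747 kg m^2.
Rectangular plate: I_cm = (1/12)M(a²+b²) = (1/12)(1.5)[(0.94)² + (0.48)²] = 0.13925 kg m^2; axis through the centre, so I = 0.13925 kg m^2.
Total I = 5.0557 + 0.22268 + 2.8747 + 0.13925 = 8.2923 kg m^2.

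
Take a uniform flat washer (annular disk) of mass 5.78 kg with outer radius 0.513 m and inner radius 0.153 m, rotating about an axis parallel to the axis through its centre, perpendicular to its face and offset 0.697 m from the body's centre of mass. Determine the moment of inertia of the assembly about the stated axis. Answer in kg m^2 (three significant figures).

I_cm = (1/2)M(R²+r²) = (1/2)(5.78)[(0.513)² + (0.153)²] = 0.82821 kg m^2; centre at d = 0.697 m, so I = I_cm + Md² gives I = 0.82821 + (5.78)(0.697)² = 3.6362 kg m^2.

3.64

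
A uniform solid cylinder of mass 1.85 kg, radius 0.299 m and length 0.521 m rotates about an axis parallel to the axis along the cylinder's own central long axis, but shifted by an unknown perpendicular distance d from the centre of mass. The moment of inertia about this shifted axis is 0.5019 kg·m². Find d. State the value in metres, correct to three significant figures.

0.476

About the centre-of-mass axis, I_cm = (1/2)MR² = (1/2)(1.85)(0.299)² = 0.082696 kg·m².
Parallel axis theorem: I = I_cm + Md², so Md² = 0.5019 − 0.082696 = 0.4192 kg·m².
d = √(0.4192 / 1.85) = 0.47602 m.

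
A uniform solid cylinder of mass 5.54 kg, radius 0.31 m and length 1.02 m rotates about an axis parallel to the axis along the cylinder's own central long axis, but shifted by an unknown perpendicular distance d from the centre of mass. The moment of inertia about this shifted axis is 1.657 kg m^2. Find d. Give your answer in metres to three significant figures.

About the centre-of-mass axis, I_cm = (1/2)MR² = (1/2)(5.54)(0.31)² = 0.2662 kg m^2.
Parallel axis theorem: I = I_cm + Md², so Md² = 1.657 − 0.2662 = 1.3908 kg m^2.
d = √(1.3908 / 5.54) = 0.50105 m.

0.501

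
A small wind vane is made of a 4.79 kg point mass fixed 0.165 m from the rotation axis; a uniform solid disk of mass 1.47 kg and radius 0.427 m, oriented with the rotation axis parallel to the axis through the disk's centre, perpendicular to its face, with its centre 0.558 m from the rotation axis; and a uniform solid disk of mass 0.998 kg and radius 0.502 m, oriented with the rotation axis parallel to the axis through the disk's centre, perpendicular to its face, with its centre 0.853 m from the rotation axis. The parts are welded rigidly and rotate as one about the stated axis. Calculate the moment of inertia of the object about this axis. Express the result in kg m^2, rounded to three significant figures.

1.57

Point mass: I_cm = 0; centre at d = 0.165 m, so the parallel axis theorem gives I = 0 + (4.79)(0.165)² = 0.13041 kg m^2.
Solid disk: I_cm = (1/2)MR² = (1/2)(1.47)(0.427)² = 0.13401 kg m^2; centre at d = 0.558 m, so the parallel axis theorem gives I = 0.13401 + (1.47)(0.558)² = 0.59172 kg m^2.
Solid disk: I_cm = (1/2)MR² = (1/2)(0.998)(0.502)² = 0.12575 kg m^2; centre at d = 0.853 m, so the parallel axis theorem gives I = 0.12575 + (0.998)(0.853)² = 0.8519 kg m^2.
Total I = 0.13041 + 0.59172 + 0.8519 = 1.574 kg m^2.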